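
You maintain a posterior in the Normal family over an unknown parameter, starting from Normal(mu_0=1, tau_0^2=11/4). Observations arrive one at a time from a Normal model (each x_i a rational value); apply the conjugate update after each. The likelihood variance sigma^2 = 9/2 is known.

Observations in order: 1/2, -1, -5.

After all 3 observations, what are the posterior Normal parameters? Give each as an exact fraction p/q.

obs 1: x=1/2 → posterior Normal(47/58, 99/58)
obs 2: x=-1 → posterior Normal(5/16, 99/80)
obs 3: x=-5 → posterior Normal(-5/6, 33/34)

mu_0=-5/6, tau_0^2=33/34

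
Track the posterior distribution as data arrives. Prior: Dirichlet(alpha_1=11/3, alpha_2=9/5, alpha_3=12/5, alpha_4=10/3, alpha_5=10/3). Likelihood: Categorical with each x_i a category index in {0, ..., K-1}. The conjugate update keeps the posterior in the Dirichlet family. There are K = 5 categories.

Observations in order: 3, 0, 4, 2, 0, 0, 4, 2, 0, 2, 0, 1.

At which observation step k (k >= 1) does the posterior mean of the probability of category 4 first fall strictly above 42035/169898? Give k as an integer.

obs 1: x=3 → posterior Dirichlet(11/3, 9/5, 12/5, 13/3, 10/3)
obs 2: x=0 → posterior Dirichlet(14/3, 9/5, 12/5, 13/3, 10/3)
obs 3: x=4 → posterior Dirichlet(14/3, 9/5, 12/5, 13/3, 13/3)
obs 4: x=2 → posterior Dirichlet(14/3, 9/5, 17/5, 13/3, 13/3)
obs 5: x=0 → posterior Dirichlet(17/3, 9/5, 17/5, 13/3, 13/3)
obs 6: x=0 → posterior Dirichlet(20/3, 9/5, 17/5, 13/3, 13/3)
obs 7: x=4 → posterior Dirichlet(20/3, 9/5, 17/5, 13/3, 16/3)
obs 8: x=2 → posterior Dirichlet(20/3, 9/5, 22/5, 13/3, 16/3)
obs 9: x=0 → posterior Dirichlet(23/3, 9/5, 22/5, 13/3, 16/3)
obs 10: x=2 → posterior Dirichlet(23/3, 9/5, 27/5, 13/3, 16/3)
obs 11: x=0 → posterior Dirichlet(26/3, 9/5, 27/5, 13/3, 16/3)
obs 12: x=1 → posterior Dirichlet(26/3, 14/5, 27/5, 13/3, 16/3)

k = 7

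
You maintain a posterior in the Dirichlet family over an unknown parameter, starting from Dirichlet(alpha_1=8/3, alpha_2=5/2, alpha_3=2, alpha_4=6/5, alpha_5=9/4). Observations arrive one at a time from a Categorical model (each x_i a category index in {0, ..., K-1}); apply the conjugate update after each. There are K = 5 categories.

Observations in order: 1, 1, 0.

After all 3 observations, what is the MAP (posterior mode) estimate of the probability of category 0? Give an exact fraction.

160/517

obs 1: x=1 → posterior Dirichlet(8/3, 7/2, 2, 6/5, 9/4)
obs 2: x=1 → posterior Dirichlet(8/3, 9/2, 2, 6/5, 9/4)
obs 3: x=0 → posterior Dirichlet(11/3, 9/2, 2, 6/5, 9/4)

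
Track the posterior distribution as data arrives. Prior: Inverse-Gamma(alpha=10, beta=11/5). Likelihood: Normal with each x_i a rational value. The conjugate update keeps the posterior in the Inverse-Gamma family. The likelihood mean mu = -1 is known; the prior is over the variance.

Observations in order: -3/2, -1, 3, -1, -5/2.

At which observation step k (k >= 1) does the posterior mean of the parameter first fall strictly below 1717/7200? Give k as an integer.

k = 2

obs 1: x=-3/2 → posterior Inverse-Gamma(21/2, 93/40)
obs 2: x=-1 → posterior Inverse-Gamma(11, 93/40)
obs 3: x=3 → posterior Inverse-Gamma(23/2, 413/40)
obs 4: x=-1 → posterior Inverse-Gamma(12, 413/40)
obs 5: x=-5/2 → posterior Inverse-Gamma(25/2, 229/20)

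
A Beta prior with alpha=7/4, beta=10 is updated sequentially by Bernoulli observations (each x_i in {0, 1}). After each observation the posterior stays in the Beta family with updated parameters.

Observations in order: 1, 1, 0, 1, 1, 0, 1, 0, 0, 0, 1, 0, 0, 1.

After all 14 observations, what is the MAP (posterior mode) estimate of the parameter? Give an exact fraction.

obs 1: x=1 → posterior Beta(11/4, 10)
obs 2: x=1 → posterior Beta(15/4, 10)
obs 3: x=0 → posterior Beta(15/4, 11)
obs 4: x=1 → posterior Beta(19/4, 11)
obs 5: x=1 → posterior Beta(23/4, 11)
obs 6: x=0 → posterior Beta(23/4, 12)
obs 7: x=1 → posterior Beta(27/4, 12)
obs 8: x=0 → posterior Beta(27/4, 13)
obs 9: x=0 → posterior Beta(27/4, 14)
obs 10: x=0 → posterior Beta(27/4, 15)
obs 11: x=1 → posterior Beta(31/4, 15)
obs 12: x=0 → posterior Beta(31/4, 16)
obs 13: x=0 → posterior Beta(31/4, 17)
obs 14: x=1 → posterior Beta(35/4, 17)

31/95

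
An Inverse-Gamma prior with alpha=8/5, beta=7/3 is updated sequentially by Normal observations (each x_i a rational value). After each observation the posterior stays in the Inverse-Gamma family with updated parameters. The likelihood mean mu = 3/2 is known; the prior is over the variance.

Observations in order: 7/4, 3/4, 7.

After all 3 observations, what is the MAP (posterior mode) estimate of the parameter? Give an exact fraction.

4265/984

obs 1: x=7/4 → posterior Inverse-Gamma(21/10, 227/96)
obs 2: x=3/4 → posterior Inverse-Gamma(13/5, 127/48)
obs 3: x=7 → posterior Inverse-Gamma(31/10, 853/48)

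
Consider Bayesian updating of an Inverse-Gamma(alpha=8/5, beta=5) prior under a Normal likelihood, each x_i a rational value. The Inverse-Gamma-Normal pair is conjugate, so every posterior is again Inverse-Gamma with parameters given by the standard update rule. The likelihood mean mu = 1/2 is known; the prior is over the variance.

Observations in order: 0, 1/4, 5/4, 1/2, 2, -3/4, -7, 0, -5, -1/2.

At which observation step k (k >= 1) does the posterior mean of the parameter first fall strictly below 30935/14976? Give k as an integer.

k = 6

obs 1: x=0 → posterior Inverse-Gamma(21/10, 41/8)
obs 2: x=1/4 → posterior Inverse-Gamma(13/5, 165/32)
obs 3: x=5/4 → posterior Inverse-Gamma(31/10, 87/16)
obs 4: x=1/2 → posterior Inverse-Gamma(18/5, 87/16)
obs 5: x=2 → posterior Inverse-Gamma(41/10, 105/16)
obs 6: x=-3/4 → posterior Inverse-Gamma(23/5, 235/32)
obs 7: x=-7 → posterior Inverse-Gamma(51/10, 1135/32)
obs 8: x=0 → posterior Inverse-Gamma(28/5, 1139/32)
obs 9: x=-5 → posterior Inverse-Gamma(61/10, 1623/32)
obs 10: x=-1/2 → posterior Inverse-Gamma(33/5, 1639/32)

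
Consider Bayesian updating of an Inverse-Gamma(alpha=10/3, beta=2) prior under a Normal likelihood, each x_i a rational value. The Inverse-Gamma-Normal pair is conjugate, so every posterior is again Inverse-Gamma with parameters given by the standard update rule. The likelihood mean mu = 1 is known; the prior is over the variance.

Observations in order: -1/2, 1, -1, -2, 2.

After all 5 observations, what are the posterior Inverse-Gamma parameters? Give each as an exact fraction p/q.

obs 1: x=-1/2 → posterior Inverse-Gamma(23/6, 25/8)
obs 2: x=1 → posterior Inverse-Gamma(13/3, 25/8)
obs 3: x=-1 → posterior Inverse-Gamma(29/6, 41/8)
obs 4: x=-2 → posterior Inverse-Gamma(16/3, 77/8)
obs 5: x=2 → posterior Inverse-Gamma(35/6, 81/8)

alpha=35/6, beta=81/8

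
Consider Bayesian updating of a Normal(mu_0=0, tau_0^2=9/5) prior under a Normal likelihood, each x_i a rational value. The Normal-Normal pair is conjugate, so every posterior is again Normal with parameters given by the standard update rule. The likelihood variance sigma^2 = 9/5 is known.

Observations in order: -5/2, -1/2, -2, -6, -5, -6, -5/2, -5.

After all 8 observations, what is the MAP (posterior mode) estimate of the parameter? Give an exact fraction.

obs 1: x=-5/2 → posterior Normal(-5/4, 9/10)
obs 2: x=-1/2 → posterior Normal(-1, 3/5)
obs 3: x=-2 → posterior Normal(-5/4, 9/20)
obs 4: x=-6 → posterior Normal(-11/5, 9/25)
obs 5: x=-5 → posterior Normal(-8/3, 3/10)
obs 6: x=-6 → posterior Normal(-22/7, 9/35)
obs 7: x=-5/2 → posterior Normal(-49/16, 9/40)
obs 8: x=-5 → posterior Normal(-59/18, 1/5)

-59/18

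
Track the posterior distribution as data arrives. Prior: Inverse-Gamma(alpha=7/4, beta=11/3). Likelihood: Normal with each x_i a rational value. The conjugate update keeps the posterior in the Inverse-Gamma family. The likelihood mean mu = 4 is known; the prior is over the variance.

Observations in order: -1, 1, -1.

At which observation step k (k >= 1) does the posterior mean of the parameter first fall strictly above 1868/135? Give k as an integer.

obs 1: x=-1 → posterior Inverse-Gamma(9/4, 97/6)
obs 2: x=1 → posterior Inverse-Gamma(11/4, 62/3)
obs 3: x=-1 → posterior Inverse-Gamma(13/4, 199/6)

k = 3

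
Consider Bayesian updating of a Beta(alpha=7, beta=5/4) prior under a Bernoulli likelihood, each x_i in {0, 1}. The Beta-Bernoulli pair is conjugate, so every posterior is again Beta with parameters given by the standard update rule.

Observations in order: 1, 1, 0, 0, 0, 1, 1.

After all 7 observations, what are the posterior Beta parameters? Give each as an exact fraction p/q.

obs 1: x=1 → posterior Beta(8, 5/4)
obs 2: x=1 → posterior Beta(9, 5/4)
obs 3: x=0 → posterior Beta(9, 9/4)
obs 4: x=0 → posterior Beta(9, 13/4)
obs 5: x=0 → posterior Beta(9, 17/4)
obs 6: x=1 → posterior Beta(10, 17/4)
obs 7: x=1 → posterior Beta(11, 17/4)

alpha=11, beta=17/4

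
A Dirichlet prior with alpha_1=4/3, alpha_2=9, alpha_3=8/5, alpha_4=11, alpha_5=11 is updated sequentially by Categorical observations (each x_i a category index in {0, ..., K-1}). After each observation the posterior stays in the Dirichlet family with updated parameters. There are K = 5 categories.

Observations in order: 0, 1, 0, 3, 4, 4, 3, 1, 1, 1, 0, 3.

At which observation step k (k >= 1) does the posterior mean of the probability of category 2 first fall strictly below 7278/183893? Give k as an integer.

obs 1: x=0 → posterior Dirichlet(7/3, 9, 8/5, 11, 11)
obs 2: x=1 → posterior Dirichlet(7/3, 10, 8/5, 11, 11)
obs 3: x=0 → posterior Dirichlet(10/3, 10, 8/5, 11, 11)
obs 4: x=3 → posterior Dirichlet(10/3, 10, 8/5, 12, 11)
obs 5: x=4 → posterior Dirichlet(10/3, 10, 8/5, 12, 12)
obs 6: x=4 → posterior Dirichlet(10/3, 10, 8/5, 12, 13)
obs 7: x=3 → posterior Dirichlet(10/3, 10, 8/5, 13, 13)
obs 8: x=1 → posterior Dirichlet(10/3, 11, 8/5, 13, 13)
obs 9: x=1 → posterior Dirichlet(10/3, 12, 8/5, 13, 13)
obs 10: x=1 → posterior Dirichlet(10/3, 13, 8/5, 13, 13)
obs 11: x=0 → posterior Dirichlet(13/3, 13, 8/5, 13, 13)
obs 12: x=3 → posterior Dirichlet(13/3, 13, 8/5, 14, 13)

k = 7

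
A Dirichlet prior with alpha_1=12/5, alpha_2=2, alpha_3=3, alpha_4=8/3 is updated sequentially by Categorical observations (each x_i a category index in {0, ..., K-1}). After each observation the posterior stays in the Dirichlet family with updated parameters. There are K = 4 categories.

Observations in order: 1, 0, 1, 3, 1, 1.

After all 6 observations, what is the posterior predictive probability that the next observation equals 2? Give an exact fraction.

45/241

obs 1: x=1 → posterior Dirichlet(12/5, 3, 3, 8/3)
obs 2: x=0 → posterior Dirichlet(17/5, 3, 3, 8/3)
obs 3: x=1 → posterior Dirichlet(17/5, 4, 3, 8/3)
obs 4: x=3 → posterior Dirichlet(17/5, 4, 3, 11/3)
obs 5: x=1 → posterior Dirichlet(17/5, 5, 3, 11/3)
obs 6: x=1 → posterior Dirichlet(17/5, 6, 3, 11/3)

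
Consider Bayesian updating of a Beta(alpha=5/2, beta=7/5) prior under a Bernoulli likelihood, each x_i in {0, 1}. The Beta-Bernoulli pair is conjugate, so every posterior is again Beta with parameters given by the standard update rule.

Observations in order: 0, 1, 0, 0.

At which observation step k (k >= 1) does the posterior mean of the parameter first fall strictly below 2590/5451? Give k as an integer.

obs 1: x=0 → posterior Beta(5/2, 12/5)
obs 2: x=1 → posterior Beta(7/2, 12/5)
obs 3: x=0 → posterior Beta(7/2, 17/5)
obs 4: x=0 → posterior Beta(7/2, 22/5)

k = 4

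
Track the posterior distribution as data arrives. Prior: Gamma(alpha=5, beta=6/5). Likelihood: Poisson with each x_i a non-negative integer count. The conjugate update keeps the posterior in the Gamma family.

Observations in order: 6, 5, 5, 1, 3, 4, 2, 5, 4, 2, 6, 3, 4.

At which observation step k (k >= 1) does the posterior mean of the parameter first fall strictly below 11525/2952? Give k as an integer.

obs 1: x=6 → posterior Gamma(11, 11/5)
obs 2: x=5 → posterior Gamma(16, 16/5)
obs 3: x=5 → posterior Gamma(21, 21/5)
obs 4: x=1 → posterior Gamma(22, 26/5)
obs 5: x=3 → posterior Gamma(25, 31/5)
obs 6: x=4 → posterior Gamma(29, 36/5)
obs 7: x=2 → posterior Gamma(31, 41/5)
obs 8: x=5 → posterior Gamma(36, 46/5)
obs 9: x=4 → posterior Gamma(40, 51/5)
obs 10: x=2 → posterior Gamma(42, 56/5)
obs 11: x=6 → posterior Gamma(48, 61/5)
obs 12: x=3 → posterior Gamma(51, 66/5)
obs 13: x=4 → posterior Gamma(55, 71/5)

k = 7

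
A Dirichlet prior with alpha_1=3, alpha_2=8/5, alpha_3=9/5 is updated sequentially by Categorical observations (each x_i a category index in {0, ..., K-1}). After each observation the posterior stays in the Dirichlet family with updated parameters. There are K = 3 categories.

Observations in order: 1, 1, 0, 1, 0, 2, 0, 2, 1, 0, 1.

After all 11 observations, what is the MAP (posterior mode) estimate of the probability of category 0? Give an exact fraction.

obs 1: x=1 → posterior Dirichlet(3, 13/5, 9/5)
obs 2: x=1 → posterior Dirichlet(3, 18/5, 9/5)
obs 3: x=0 → posterior Dirichlet(4, 18/5, 9/5)
obs 4: x=1 → posterior Dirichlet(4, 23/5, 9/5)
obs 5: x=0 → posterior Dirichlet(5, 23/5, 9/5)
obs 6: x=2 → posterior Dirichlet(5, 23/5, 14/5)
obs 7: x=0 → posterior Dirichlet(6, 23/5, 14/5)
obs 8: x=2 → posterior Dirichlet(6, 23/5, 19/5)
obs 9: x=1 → posterior Dirichlet(6, 28/5, 19/5)
obs 10: x=0 → posterior Dirichlet(7, 28/5, 19/5)
obs 11: x=1 → posterior Dirichlet(7, 33/5, 19/5)

5/12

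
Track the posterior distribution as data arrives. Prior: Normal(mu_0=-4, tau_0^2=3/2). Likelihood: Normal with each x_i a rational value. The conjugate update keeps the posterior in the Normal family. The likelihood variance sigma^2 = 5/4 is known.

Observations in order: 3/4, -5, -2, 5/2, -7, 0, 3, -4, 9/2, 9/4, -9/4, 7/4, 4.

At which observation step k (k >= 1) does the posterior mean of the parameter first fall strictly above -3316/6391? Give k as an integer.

k = 13

obs 1: x=3/4 → posterior Normal(-31/22, 15/22)
obs 2: x=-5 → posterior Normal(-91/34, 15/34)
obs 3: x=-2 → posterior Normal(-5/2, 15/46)
obs 4: x=5/2 → posterior Normal(-85/58, 15/58)
obs 5: x=-7 → posterior Normal(-169/70, 3/14)
obs 6: x=0 → posterior Normal(-169/82, 15/82)
obs 7: x=3 → posterior Normal(-133/94, 15/94)
obs 8: x=-4 → posterior Normal(-181/106, 15/106)
obs 9: x=9/2 → posterior Normal(-127/118, 15/118)
obs 10: x=9/4 → posterior Normal(-10/13, 3/26)
obs 11: x=-9/4 → posterior Normal(-127/142, 15/142)
obs 12: x=7/4 → posterior Normal(-53/77, 15/154)
obs 13: x=4 → posterior Normal(-29/83, 15/166)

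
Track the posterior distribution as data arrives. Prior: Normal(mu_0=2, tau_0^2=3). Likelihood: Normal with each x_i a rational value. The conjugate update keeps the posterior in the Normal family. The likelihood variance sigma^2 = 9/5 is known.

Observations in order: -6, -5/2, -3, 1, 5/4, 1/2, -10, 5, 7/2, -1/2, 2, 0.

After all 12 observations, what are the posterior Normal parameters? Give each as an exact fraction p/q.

mu_0=-151/252, tau_0^2=1/7

obs 1: x=-6 → posterior Normal(-3, 9/8)
obs 2: x=-5/2 → posterior Normal(-73/26, 9/13)
obs 3: x=-3 → posterior Normal(-103/36, 1/2)
obs 4: x=1 → posterior Normal(-93/46, 9/23)
obs 5: x=5/4 → posterior Normal(-23/16, 9/28)
obs 6: x=1/2 → posterior Normal(-151/132, 3/11)
obs 7: x=-10 → posterior Normal(-351/152, 9/38)
obs 8: x=5 → posterior Normal(-251/172, 9/43)
obs 9: x=7/2 → posterior Normal(-181/192, 3/16)
obs 10: x=-1/2 → posterior Normal(-191/212, 9/53)
obs 11: x=2 → posterior Normal(-151/232, 9/58)
obs 12: x=0 → posterior Normal(-151/252, 1/7)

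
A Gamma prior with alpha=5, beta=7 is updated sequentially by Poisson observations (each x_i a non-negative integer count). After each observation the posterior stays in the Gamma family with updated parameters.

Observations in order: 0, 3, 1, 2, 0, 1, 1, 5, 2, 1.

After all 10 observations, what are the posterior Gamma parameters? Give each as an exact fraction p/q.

alpha=21, beta=17

obs 1: x=0 → posterior Gamma(5, 8)
obs 2: x=3 → posterior Gamma(8, 9)
obs 3: x=1 → posterior Gamma(9, 10)
obs 4: x=2 → posterior Gamma(11, 11)
obs 5: x=0 → posterior Gamma(11, 12)
obs 6: x=1 → posterior Gamma(12, 13)
obs 7: x=1 → posterior Gamma(13, 14)
obs 8: x=5 → posterior Gamma(18, 15)
obs 9: x=2 → posterior Gamma(20, 16)
obs 10: x=1 → posterior Gamma(21, 17)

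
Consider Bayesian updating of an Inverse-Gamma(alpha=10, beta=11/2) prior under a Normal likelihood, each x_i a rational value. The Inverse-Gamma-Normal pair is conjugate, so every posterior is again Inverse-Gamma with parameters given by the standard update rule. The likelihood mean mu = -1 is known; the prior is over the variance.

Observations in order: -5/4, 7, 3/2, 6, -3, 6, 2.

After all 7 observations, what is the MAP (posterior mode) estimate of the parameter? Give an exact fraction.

obs 1: x=-5/4 → posterior Inverse-Gamma(21/2, 177/32)
obs 2: x=7 → posterior Inverse-Gamma(11, 1201/32)
obs 3: x=3/2 → posterior Inverse-Gamma(23/2, 1301/32)
obs 4: x=6 → posterior Inverse-Gamma(12, 2085/32)
obs 5: x=-3 → posterior Inverse-Gamma(25/2, 2149/32)
obs 6: x=6 → posterior Inverse-Gamma(13, 2933/32)
obs 7: x=2 → posterior Inverse-Gamma(27/2, 3077/32)

3077/464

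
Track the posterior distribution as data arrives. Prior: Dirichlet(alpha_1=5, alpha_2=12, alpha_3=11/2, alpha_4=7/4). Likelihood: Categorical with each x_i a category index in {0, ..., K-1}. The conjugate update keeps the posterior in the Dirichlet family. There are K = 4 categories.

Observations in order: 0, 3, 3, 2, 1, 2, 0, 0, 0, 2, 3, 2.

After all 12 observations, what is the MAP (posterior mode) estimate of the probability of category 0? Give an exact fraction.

32/129

obs 1: x=0 → posterior Dirichlet(6, 12, 11/2, 7/4)
obs 2: x=3 → posterior Dirichlet(6, 12, 11/2, 11/4)
obs 3: x=3 → posterior Dirichlet(6, 12, 11/2, 15/4)
obs 4: x=2 → posterior Dirichlet(6, 12, 13/2, 15/4)
obs 5: x=1 → posterior Dirichlet(6, 13, 13/2, 15/4)
obs 6: x=2 → posterior Dirichlet(6, 13, 15/2, 15/4)
obs 7: x=0 → posterior Dirichlet(7, 13, 15/2, 15/4)
obs 8: x=0 → posterior Dirichlet(8, 13, 15/2, 15/4)
obs 9: x=0 → posterior Dirichlet(9, 13, 15/2, 15/4)
obs 10: x=2 → posterior Dirichlet(9, 13, 17/2, 15/4)
obs 11: x=3 → posterior Dirichlet(9, 13, 17/2, 19/4)
obs 12: x=2 → posterior Dirichlet(9, 13, 19/2, 19/4)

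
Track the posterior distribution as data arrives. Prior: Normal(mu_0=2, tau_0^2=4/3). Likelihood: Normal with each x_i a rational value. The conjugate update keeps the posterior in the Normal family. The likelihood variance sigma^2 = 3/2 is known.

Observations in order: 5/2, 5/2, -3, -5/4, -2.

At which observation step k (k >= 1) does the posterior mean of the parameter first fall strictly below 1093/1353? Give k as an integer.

obs 1: x=5/2 → posterior Normal(38/17, 12/17)
obs 2: x=5/2 → posterior Normal(58/25, 12/25)
obs 3: x=-3 → posterior Normal(34/33, 4/11)
obs 4: x=-5/4 → posterior Normal(24/41, 12/41)
obs 5: x=-2 → posterior Normal(8/49, 12/49)

k = 4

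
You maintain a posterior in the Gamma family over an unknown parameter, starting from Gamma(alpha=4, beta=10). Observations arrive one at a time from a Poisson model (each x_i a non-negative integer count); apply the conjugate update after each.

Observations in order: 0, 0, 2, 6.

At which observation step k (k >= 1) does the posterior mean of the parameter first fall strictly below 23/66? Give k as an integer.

obs 1: x=0 → posterior Gamma(4, 11)
obs 2: x=0 → posterior Gamma(4, 12)
obs 3: x=2 → posterior Gamma(6, 13)
obs 4: x=6 → posterior Gamma(12, 14)

k = 2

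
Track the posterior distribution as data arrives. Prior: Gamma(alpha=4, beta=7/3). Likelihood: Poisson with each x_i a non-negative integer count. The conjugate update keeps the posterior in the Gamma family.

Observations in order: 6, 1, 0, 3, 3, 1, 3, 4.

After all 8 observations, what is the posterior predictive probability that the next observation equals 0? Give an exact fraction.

19232792489931358333837313998767870751/193630125104980427932766033374162714624

obs 1: x=6 → posterior Gamma(10, 10/3)
obs 2: x=1 → posterior Gamma(11, 13/3)
obs 3: x=0 → posterior Gamma(11, 16/3)
obs 4: x=3 → posterior Gamma(14, 19/3)
obs 5: x=3 → posterior Gamma(17, 22/3)
obs 6: x=1 → posterior Gamma(18, 25/3)
obs 7: x=3 → posterior Gamma(21, 28/3)
obs 8: x=4 → posterior Gamma(25, 31/3)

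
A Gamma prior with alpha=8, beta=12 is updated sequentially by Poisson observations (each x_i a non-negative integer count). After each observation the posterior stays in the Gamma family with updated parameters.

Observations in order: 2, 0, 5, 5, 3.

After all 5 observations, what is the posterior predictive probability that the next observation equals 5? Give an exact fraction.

obs 1: x=2 → posterior Gamma(10, 13)
obs 2: x=0 → posterior Gamma(10, 14)
obs 3: x=5 → posterior Gamma(15, 15)
obs 4: x=5 → posterior Gamma(20, 16)
obs 5: x=3 → posterior Gamma(23, 17)

29851515506784988084825803240935/2601575194781855301542850638905344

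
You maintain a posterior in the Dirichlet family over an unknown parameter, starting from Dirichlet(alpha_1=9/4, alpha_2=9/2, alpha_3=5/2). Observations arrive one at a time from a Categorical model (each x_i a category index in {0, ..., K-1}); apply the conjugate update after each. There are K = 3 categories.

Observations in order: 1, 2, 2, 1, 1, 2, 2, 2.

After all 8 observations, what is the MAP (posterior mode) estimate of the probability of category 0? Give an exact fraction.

obs 1: x=1 → posterior Dirichlet(9/4, 11/2, 5/2)
obs 2: x=2 → posterior Dirichlet(9/4, 11/2, 7/2)
obs 3: x=2 → posterior Dirichlet(9/4, 11/2, 9/2)
obs 4: x=1 → posterior Dirichlet(9/4, 13/2, 9/2)
obs 5: x=1 → posterior Dirichlet(9/4, 15/2, 9/2)
obs 6: x=2 → posterior Dirichlet(9/4, 15/2, 11/2)
obs 7: x=2 → posterior Dirichlet(9/4, 15/2, 13/2)
obs 8: x=2 → posterior Dirichlet(9/4, 15/2, 15/2)

5/57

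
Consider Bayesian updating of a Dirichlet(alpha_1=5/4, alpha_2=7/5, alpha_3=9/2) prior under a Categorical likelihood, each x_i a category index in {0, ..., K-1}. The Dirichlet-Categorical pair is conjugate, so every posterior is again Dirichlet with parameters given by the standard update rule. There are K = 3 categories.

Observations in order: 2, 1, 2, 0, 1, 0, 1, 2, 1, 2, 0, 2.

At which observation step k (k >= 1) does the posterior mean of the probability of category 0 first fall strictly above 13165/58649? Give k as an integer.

k = 6

obs 1: x=2 → posterior Dirichlet(5/4, 7/5, 11/2)
obs 2: x=1 → posterior Dirichlet(5/4, 12/5, 11/2)
obs 3: x=2 → posterior Dirichlet(5/4, 12/5, 13/2)
obs 4: x=0 → posterior Dirichlet(9/4, 12/5, 13/2)
obs 5: x=1 → posterior Dirichlet(9/4, 17/5, 13/2)
obs 6: x=0 → posterior Dirichlet(13/4, 17/5, 13/2)
obs 7: x=1 → posterior Dirichlet(13/4, 22/5, 13/2)
obs 8: x=2 → posterior Dirichlet(13/4, 22/5, 15/2)
obs 9: x=1 → posterior Dirichlet(13/4, 27/5, 15/2)
obs 10: x=2 → posterior Dirichlet(13/4, 27/5, 17/2)
obs 11: x=0 → posterior Dirichlet(17/4, 27/5, 17/2)
obs 12: x=2 → posterior Dirichlet(17/4, 27/5, 19/2)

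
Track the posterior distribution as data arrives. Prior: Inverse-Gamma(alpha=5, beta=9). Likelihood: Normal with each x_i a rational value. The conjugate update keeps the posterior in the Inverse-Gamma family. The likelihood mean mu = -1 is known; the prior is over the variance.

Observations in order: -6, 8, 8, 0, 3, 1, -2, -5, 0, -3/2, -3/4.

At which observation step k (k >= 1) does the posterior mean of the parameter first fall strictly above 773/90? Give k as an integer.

obs 1: x=-6 → posterior Inverse-Gamma(11/2, 43/2)
obs 2: x=8 → posterior Inverse-Gamma(6, 62)
obs 3: x=8 → posterior Inverse-Gamma(13/2, 205/2)
obs 4: x=0 → posterior Inverse-Gamma(7, 103)
obs 5: x=3 → posterior Inverse-Gamma(15/2, 111)
obs 6: x=1 → posterior Inverse-Gamma(8, 113)
obs 7: x=-2 → posterior Inverse-Gamma(17/2, 227/2)
obs 8: x=-5 → posterior Inverse-Gamma(9, 243/2)
obs 9: x=0 → posterior Inverse-Gamma(19/2, 122)
obs 10: x=-3/2 → posterior Inverse-Gamma(10, 977/8)
obs 11: x=-3/4 → posterior Inverse-Gamma(21/2, 3909/32)

k = 2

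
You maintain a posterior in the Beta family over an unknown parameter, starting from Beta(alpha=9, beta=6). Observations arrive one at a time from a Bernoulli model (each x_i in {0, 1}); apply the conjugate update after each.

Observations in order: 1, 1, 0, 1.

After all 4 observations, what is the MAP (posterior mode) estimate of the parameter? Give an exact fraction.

11/17

obs 1: x=1 → posterior Beta(10, 6)
obs 2: x=1 → posterior Beta(11, 6)
obs 3: x=0 → posterior Beta(11, 7)
obs 4: x=1 → posterior Beta(12, 7)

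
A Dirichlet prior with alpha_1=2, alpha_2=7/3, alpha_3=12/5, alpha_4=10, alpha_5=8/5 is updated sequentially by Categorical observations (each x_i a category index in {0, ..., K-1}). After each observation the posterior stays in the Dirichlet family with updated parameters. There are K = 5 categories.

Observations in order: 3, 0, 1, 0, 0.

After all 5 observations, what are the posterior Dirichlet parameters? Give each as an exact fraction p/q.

alpha_1=5, alpha_2=10/3, alpha_3=12/5, alpha_4=11, alpha_5=8/5

obs 1: x=3 → posterior Dirichlet(2, 7/3, 12/5, 11, 8/5)
obs 2: x=0 → posterior Dirichlet(3, 7/3, 12/5, 11, 8/5)
obs 3: x=1 → posterior Dirichlet(3, 10/3, 12/5, 11, 8/5)
obs 4: x=0 → posterior Dirichlet(4, 10/3, 12/5, 11, 8/5)
obs 5: x=0 → posterior Dirichlet(5, 10/3, 12/5, 11, 8/5)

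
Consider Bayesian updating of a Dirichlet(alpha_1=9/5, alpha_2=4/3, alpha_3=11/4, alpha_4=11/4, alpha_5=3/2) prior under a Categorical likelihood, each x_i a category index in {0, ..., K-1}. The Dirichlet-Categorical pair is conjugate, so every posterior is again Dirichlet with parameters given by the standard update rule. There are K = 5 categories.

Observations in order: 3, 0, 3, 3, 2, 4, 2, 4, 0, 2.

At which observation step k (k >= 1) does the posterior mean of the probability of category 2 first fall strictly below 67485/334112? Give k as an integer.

obs 1: x=3 → posterior Dirichlet(9/5, 4/3, 11/4, 15/4, 3/2)
obs 2: x=0 → posterior Dirichlet(14/5, 4/3, 11/4, 15/4, 3/2)
obs 3: x=3 → posterior Dirichlet(14/5, 4/3, 11/4, 19/4, 3/2)
obs 4: x=3 → posterior Dirichlet(14/5, 4/3, 11/4, 23/4, 3/2)
obs 5: x=2 → posterior Dirichlet(14/5, 4/3, 15/4, 23/4, 3/2)
obs 6: x=4 → posterior Dirichlet(14/5, 4/3, 15/4, 23/4, 5/2)
obs 7: x=2 → posterior Dirichlet(14/5, 4/3, 19/4, 23/4, 5/2)
obs 8: x=4 → posterior Dirichlet(14/5, 4/3, 19/4, 23/4, 7/2)
obs 9: x=0 → posterior Dirichlet(19/5, 4/3, 19/4, 23/4, 7/2)
obs 10: x=2 → posterior Dirichlet(19/5, 4/3, 23/4, 23/4, 7/2)

k = 4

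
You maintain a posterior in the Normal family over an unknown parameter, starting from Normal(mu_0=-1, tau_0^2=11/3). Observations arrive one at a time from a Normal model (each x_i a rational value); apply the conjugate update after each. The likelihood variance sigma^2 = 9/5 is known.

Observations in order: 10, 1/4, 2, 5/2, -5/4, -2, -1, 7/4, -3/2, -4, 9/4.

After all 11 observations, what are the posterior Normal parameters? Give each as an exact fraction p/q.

obs 1: x=10 → posterior Normal(523/82, 99/82)
obs 2: x=1/4 → posterior Normal(2147/548, 99/137)
obs 3: x=2 → posterior Normal(2587/768, 33/64)
obs 4: x=5/2 → posterior Normal(3137/988, 99/247)
obs 5: x=-5/4 → posterior Normal(1431/604, 99/302)
obs 6: x=-2 → posterior Normal(173/102, 33/119)
obs 7: x=-1 → posterior Normal(1101/824, 99/412)
obs 8: x=7/4 → posterior Normal(2587/1868, 99/467)
obs 9: x=-3/2 → posterior Normal(2257/2088, 11/58)
obs 10: x=-4 → posterior Normal(1377/2308, 99/577)
obs 11: x=9/4 → posterior Normal(117/158, 99/632)

mu_0=117/158, tau_0^2=99/632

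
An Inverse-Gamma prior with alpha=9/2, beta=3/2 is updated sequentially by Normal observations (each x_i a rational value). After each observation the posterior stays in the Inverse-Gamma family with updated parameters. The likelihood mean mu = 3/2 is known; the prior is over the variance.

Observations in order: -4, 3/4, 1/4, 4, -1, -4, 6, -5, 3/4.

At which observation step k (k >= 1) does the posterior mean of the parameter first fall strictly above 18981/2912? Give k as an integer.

k = 7

obs 1: x=-4 → posterior Inverse-Gamma(5, 133/8)
obs 2: x=3/4 → posterior Inverse-Gamma(11/2, 541/32)
obs 3: x=1/4 → posterior Inverse-Gamma(6, 283/16)
obs 4: x=4 → posterior Inverse-Gamma(13/2, 333/16)
obs 5: x=-1 → posterior Inverse-Gamma(7, 383/16)
obs 6: x=-4 → posterior Inverse-Gamma(15/2, 625/16)
obs 7: x=6 → posterior Inverse-Gamma(8, 787/16)
obs 8: x=-5 → posterior Inverse-Gamma(17/2, 1125/16)
obs 9: x=3/4 → posterior Inverse-Gamma(9, 2259/32)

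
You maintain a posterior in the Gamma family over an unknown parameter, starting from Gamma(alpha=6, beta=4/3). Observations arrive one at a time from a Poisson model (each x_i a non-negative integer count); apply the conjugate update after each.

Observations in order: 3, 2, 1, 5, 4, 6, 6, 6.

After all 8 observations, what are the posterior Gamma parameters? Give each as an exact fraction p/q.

obs 1: x=3 → posterior Gamma(9, 7/3)
obs 2: x=2 → posterior Gamma(11, 10/3)
obs 3: x=1 → posterior Gamma(12, 13/3)
obs 4: x=5 → posterior Gamma(17, 16/3)
obs 5: x=4 → posterior Gamma(21, 19/3)
obs 6: x=6 → posterior Gamma(27, 22/3)
obs 7: x=6 → posterior Gamma(33, 25/3)
obs 8: x=6 → posterior Gamma(39, 28/3)

alpha=39, beta=28/3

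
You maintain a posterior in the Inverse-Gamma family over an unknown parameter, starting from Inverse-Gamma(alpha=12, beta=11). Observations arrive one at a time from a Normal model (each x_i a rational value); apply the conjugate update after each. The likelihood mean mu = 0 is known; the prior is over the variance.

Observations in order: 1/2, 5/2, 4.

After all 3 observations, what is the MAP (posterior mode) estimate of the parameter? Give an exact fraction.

89/58

obs 1: x=1/2 → posterior Inverse-Gamma(25/2, 89/8)
obs 2: x=5/2 → posterior Inverse-Gamma(13, 57/4)
obs 3: x=4 → posterior Inverse-Gamma(27/2, 89/4)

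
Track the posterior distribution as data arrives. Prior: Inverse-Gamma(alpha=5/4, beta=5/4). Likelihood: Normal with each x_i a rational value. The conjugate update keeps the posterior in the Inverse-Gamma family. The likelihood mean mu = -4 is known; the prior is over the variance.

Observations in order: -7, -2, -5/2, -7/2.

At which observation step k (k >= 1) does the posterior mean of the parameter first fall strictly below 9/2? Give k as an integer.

k = 4

obs 1: x=-7 → posterior Inverse-Gamma(7/4, 23/4)
obs 2: x=-2 → posterior Inverse-Gamma(9/4, 31/4)
obs 3: x=-5/2 → posterior Inverse-Gamma(11/4, 71/8)
obs 4: x=-7/2 → posterior Inverse-Gamma(13/4, 9)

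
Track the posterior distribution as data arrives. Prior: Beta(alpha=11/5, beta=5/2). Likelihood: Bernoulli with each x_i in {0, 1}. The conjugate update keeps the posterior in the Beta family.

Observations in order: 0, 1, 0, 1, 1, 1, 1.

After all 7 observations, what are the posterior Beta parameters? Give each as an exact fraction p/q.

alpha=36/5, beta=9/2

obs 1: x=0 → posterior Beta(11/5, 7/2)
obs 2: x=1 → posterior Beta(16/5, 7/2)
obs 3: x=0 → posterior Beta(16/5, 9/2)
obs 4: x=1 → posterior Beta(21/5, 9/2)
obs 5: x=1 → posterior Beta(26/5, 9/2)
obs 6: x=1 → posterior Beta(31/5, 9/2)
obs 7: x=1 → posterior Beta(36/5, 9/2)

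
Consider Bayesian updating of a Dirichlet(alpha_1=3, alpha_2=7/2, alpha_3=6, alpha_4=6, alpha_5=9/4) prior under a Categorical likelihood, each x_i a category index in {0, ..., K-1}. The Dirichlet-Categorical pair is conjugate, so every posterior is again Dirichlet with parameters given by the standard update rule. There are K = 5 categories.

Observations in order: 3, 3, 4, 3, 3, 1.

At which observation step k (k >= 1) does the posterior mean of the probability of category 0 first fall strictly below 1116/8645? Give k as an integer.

k = 3

obs 1: x=3 → posterior Dirichlet(3, 7/2, 6, 7, 9/4)
obs 2: x=3 → posterior Dirichlet(3, 7/2, 6, 8, 9/4)
obs 3: x=4 → posterior Dirichlet(3, 7/2, 6, 8, 13/4)
obs 4: x=3 → posterior Dirichlet(3, 7/2, 6, 9, 13/4)
obs 5: x=3 → posterior Dirichlet(3, 7/2, 6, 10, 13/4)
obs 6: x=1 → posterior Dirichlet(3, 9/2, 6, 10, 13/4)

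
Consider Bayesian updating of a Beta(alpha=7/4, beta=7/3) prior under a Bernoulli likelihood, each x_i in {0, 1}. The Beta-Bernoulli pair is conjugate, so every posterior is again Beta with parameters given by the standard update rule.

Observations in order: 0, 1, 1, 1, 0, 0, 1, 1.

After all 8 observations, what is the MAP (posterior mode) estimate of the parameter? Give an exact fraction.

69/121

obs 1: x=0 → posterior Beta(7/4, 10/3)
obs 2: x=1 → posterior Beta(11/4, 10/3)
obs 3: x=1 → posterior Beta(15/4, 10/3)
obs 4: x=1 → posterior Beta(19/4, 10/3)
obs 5: x=0 → posterior Beta(19/4, 13/3)
obs 6: x=0 → posterior Beta(19/4, 16/3)
obs 7: x=1 → posterior Beta(23/4, 16/3)
obs 8: x=1 → posterior Beta(27/4, 16/3)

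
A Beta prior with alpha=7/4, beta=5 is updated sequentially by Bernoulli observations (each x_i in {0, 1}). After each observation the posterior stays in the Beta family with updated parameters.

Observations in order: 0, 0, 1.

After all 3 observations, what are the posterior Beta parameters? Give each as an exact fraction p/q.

alpha=11/4, beta=7

obs 1: x=0 → posterior Beta(7/4, 6)
obs 2: x=0 → posterior Beta(7/4, 7)
obs 3: x=1 → posterior Beta(11/4, 7)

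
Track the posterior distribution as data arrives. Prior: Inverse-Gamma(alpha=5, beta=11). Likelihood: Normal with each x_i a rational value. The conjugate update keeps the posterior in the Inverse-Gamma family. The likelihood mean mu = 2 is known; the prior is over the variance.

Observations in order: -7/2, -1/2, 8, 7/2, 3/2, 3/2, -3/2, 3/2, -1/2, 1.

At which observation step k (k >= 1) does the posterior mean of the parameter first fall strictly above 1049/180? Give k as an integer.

k = 2

obs 1: x=-7/2 → posterior Inverse-Gamma(11/2, 209/8)
obs 2: x=-1/2 → posterior Inverse-Gamma(6, 117/4)
obs 3: x=8 → posterior Inverse-Gamma(13/2, 189/4)
obs 4: x=7/2 → posterior Inverse-Gamma(7, 387/8)
obs 5: x=3/2 → posterior Inverse-Gamma(15/2, 97/2)
obs 6: x=3/2 → posterior Inverse-Gamma(8, 389/8)
obs 7: x=-3/2 → posterior Inverse-Gamma(17/2, 219/4)
obs 8: x=3/2 → posterior Inverse-Gamma(9, 439/8)
obs 9: x=-1/2 → posterior Inverse-Gamma(19/2, 58)
obs 10: x=1 → posterior Inverse-Gamma(10, 117/2)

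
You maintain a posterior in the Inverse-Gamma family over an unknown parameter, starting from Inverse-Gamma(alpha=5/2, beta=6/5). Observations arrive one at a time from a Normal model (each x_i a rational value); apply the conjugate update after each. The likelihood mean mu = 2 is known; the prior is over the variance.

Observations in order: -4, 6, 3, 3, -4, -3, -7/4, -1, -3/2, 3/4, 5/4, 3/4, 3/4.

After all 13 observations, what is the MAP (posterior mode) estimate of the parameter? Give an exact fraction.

obs 1: x=-4 → posterior Inverse-Gamma(3, 96/5)
obs 2: x=6 → posterior Inverse-Gamma(7/2, 136/5)
obs 3: x=3 → posterior Inverse-Gamma(4, 277/10)
obs 4: x=3 → posterior Inverse-Gamma(9/2, 141/5)
obs 5: x=-4 → posterior Inverse-Gamma(5, 231/5)
obs 6: x=-3 → posterior Inverse-Gamma(11/2, 587/10)
obs 7: x=-7/4 → posterior Inverse-Gamma(6, 10517/160)
obs 8: x=-1 → posterior Inverse-Gamma(13/2, 11237/160)
obs 9: x=-3/2 → posterior Inverse-Gamma(7, 12217/160)
obs 10: x=3/4 → posterior Inverse-Gamma(15/2, 6171/80)
obs 11: x=5/4 → posterior Inverse-Gamma(8, 12387/160)
obs 12: x=3/4 → posterior Inverse-Gamma(17/2, 391/5)
obs 13: x=3/4 → posterior Inverse-Gamma(9, 12637/160)

12637/1600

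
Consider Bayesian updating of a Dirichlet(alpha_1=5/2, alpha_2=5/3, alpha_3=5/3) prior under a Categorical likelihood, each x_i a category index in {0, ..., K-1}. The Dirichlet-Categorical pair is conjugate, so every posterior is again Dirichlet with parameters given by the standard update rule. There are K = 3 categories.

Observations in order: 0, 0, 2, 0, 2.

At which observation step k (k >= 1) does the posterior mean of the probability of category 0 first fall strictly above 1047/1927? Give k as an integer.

obs 1: x=0 → posterior Dirichlet(7/2, 5/3, 5/3)
obs 2: x=0 → posterior Dirichlet(9/2, 5/3, 5/3)
obs 3: x=2 → posterior Dirichlet(9/2, 5/3, 8/3)
obs 4: x=0 → posterior Dirichlet(11/2, 5/3, 8/3)
obs 5: x=2 → posterior Dirichlet(11/2, 5/3, 11/3)

k = 2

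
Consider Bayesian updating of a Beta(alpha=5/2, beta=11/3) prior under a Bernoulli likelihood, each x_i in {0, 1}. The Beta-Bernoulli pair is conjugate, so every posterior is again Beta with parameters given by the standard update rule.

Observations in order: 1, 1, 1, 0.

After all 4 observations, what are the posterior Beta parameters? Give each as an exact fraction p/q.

obs 1: x=1 → posterior Beta(7/2, 11/3)
obs 2: x=1 → posterior Beta(9/2, 11/3)
obs 3: x=1 → posterior Beta(11/2, 11/3)
obs 4: x=0 → posterior Beta(11/2, 14/3)

alpha=11/2, beta=14/3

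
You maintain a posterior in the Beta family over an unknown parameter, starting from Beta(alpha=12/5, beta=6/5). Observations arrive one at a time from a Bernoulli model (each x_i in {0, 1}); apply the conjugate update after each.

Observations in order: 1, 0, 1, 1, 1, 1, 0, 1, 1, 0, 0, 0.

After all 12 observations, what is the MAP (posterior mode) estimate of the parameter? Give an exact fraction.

obs 1: x=1 → posterior Beta(17/5, 6/5)
obs 2: x=0 → posterior Beta(17/5, 11/5)
obs 3: x=1 → posterior Beta(22/5, 11/5)
obs 4: x=1 → posterior Beta(27/5, 11/5)
obs 5: x=1 → posterior Beta(32/5, 11/5)
obs 6: x=1 → posterior Beta(37/5, 11/5)
obs 7: x=0 → posterior Beta(37/5, 16/5)
obs 8: x=1 → posterior Beta(42/5, 16/5)
obs 9: x=1 → posterior Beta(47/5, 16/5)
obs 10: x=0 → posterior Beta(47/5, 21/5)
obs 11: x=0 → posterior Beta(47/5, 26/5)
obs 12: x=0 → posterior Beta(47/5, 31/5)

21/34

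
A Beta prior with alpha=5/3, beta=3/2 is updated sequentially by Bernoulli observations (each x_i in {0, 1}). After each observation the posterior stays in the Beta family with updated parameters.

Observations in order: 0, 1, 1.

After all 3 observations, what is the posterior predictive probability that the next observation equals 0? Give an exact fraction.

15/37

obs 1: x=0 → posterior Beta(5/3, 5/2)
obs 2: x=1 → posterior Beta(8/3, 5/2)
obs 3: x=1 → posterior Beta(11/3, 5/2)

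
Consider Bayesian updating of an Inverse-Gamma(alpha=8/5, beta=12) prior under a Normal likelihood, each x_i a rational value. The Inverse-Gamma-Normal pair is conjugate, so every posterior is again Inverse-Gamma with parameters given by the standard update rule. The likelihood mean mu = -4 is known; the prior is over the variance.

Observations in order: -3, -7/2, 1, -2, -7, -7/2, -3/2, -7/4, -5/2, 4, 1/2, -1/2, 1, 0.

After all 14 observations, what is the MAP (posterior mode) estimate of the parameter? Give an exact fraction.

17165/1536

obs 1: x=-3 → posterior Inverse-Gamma(21/10, 25/2)
obs 2: x=-7/2 → posterior Inverse-Gamma(13/5, 101/8)
obs 3: x=1 → posterior Inverse-Gamma(31/10, 201/8)
obs 4: x=-2 → posterior Inverse-Gamma(18/5, 217/8)
obs 5: x=-7 → posterior Inverse-Gamma(41/10, 253/8)
obs 6: x=-7/2 → posterior Inverse-Gamma(23/5, 127/4)
obs 7: x=-3/2 → posterior Inverse-Gamma(51/10, 279/8)
obs 8: x=-7/4 → posterior Inverse-Gamma(28/5, 1197/32)
obs 9: x=-5/2 → posterior Inverse-Gamma(61/10, 1233/32)
obs 10: x=4 → posterior Inverse-Gamma(33/5, 2257/32)
obs 11: x=1/2 → posterior Inverse-Gamma(71/10, 2581/32)
obs 12: x=-1/2 → posterior Inverse-Gamma(38/5, 2777/32)
obs 13: x=1 → posterior Inverse-Gamma(81/10, 3177/32)
obs 14: x=0 → posterior Inverse-Gamma(43/5, 3433/32)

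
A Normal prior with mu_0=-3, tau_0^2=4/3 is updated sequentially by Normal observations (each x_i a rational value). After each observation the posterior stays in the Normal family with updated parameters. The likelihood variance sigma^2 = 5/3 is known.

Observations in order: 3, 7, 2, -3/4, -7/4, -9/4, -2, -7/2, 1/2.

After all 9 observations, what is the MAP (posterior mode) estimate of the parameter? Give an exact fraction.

-6/41

obs 1: x=3 → posterior Normal(-1/3, 20/27)
obs 2: x=7 → posterior Normal(25/13, 20/39)
obs 3: x=2 → posterior Normal(33/17, 20/51)
obs 4: x=-3/4 → posterior Normal(10/7, 20/63)
obs 5: x=-7/4 → posterior Normal(23/25, 4/15)
obs 6: x=-9/4 → posterior Normal(14/29, 20/87)
obs 7: x=-2 → posterior Normal(2/11, 20/99)
obs 8: x=-7/2 → posterior Normal(-8/37, 20/111)
obs 9: x=1/2 → posterior Normal(-6/41, 20/123)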